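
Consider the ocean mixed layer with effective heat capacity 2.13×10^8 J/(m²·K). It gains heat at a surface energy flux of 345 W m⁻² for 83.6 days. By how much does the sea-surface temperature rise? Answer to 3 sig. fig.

11.7 K

Areal heat capacity C = 2.13×10^8 J/(m²·K) (given).
Net heat input Q = F Δt = 345 × (83.6 days × 86400 s/day) = 2.49×10^9 J/m².
ΔT = Q / C = 2.49×10^9 / 2.13×10^8 = 11.7 K.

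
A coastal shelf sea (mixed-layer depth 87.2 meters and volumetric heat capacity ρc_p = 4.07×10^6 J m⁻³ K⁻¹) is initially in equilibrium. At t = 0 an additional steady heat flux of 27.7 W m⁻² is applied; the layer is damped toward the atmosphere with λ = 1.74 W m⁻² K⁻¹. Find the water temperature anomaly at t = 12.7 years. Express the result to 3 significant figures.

13.7 K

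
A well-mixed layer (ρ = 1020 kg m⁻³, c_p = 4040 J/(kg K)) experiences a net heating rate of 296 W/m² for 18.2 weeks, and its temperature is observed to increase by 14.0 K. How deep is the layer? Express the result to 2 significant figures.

56 m

Heat input Q = F Δt = 296 × 1.10×10^7 s = 3.26×10^9 J/m².
Required areal heat capacity C = Q / ΔT = 2.33×10^8 J/(m²·K).
Depth D = C / (ρ c_p) = 2.33×10^8 / (1020 × 4040) = 56.5 m.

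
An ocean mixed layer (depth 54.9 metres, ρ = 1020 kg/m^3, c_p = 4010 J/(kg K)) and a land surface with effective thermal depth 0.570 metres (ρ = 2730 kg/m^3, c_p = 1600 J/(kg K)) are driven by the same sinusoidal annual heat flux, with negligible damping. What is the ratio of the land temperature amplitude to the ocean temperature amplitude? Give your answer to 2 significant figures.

90

C_ocean = 1020 × 4010 × 54.9 = 2.25×10^8 J/(m²·K).
C_land = 2730 × 1600 × 0.570 = 2.49×10^6 J/(m²·K).
Undamped amplitude ∝ 1/C, so A_land/A_ocean = C_ocean/C_land = 90.2.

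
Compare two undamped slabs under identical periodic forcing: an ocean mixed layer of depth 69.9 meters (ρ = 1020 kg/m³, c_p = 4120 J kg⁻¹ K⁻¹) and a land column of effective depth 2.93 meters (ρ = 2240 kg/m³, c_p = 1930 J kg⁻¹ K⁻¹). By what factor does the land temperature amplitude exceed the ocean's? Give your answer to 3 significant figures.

23.2

C_ocean = 1020 × 4120 × 69.9 = 2.94×10^8 J/(m²·K).
C_land = 2240 × 1930 × 2.93 = 1.27×10^7 J/(m²·K).
Undamped amplitude ∝ 1/C, so A_land/A_ocean = C_ocean/C_land = 23.2.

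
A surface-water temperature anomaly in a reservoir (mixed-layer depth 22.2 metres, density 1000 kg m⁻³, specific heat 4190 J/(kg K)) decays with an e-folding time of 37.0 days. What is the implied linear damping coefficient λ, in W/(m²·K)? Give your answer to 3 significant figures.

Areal heat capacity C = ρ c_p D = 1000 × 4190 × 22.2 = 9.30×10^7 J/(m²·K).
τ = 37.0 days = 3.20×10^6 s.
λ = C / τ = 9.30×10^7 / 3.20×10^6 = 29.1 W/(m²·K).

29.1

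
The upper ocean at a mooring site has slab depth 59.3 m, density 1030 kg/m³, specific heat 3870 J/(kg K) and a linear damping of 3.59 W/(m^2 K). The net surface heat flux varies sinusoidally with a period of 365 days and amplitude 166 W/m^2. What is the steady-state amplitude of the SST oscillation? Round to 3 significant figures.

Areal heat capacity C = ρ c_p D = 1030 × 3870 × 59.3 = 2.36×10^8 J/(m²·K).
Angular frequency ω = 2π / T = 2π / 3.15×10^7 s = 1.99×10^-7 s⁻¹.
√((Cω)² + λ²) = √((47.1)² + 3.59²) = 47.2 W/(m²·K).
Amplitude A = F₀ / √((Cω)²+λ²) = 166 / 47.2 = 3.51 K.

3.51 K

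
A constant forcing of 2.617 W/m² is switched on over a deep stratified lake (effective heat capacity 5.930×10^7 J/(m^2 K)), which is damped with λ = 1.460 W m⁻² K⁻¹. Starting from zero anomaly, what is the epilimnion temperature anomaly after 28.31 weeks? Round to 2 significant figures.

0.62 K

Areal heat capacity C = 5.930×10^7 J/(m^2 K) (given).
τ = C / λ = 5.93×10^7 / 1.460 = 4.06×10^7 s.
Equilibrium anomaly ΔT_eq = F / λ = 2.617 / 1.460 = 1.79 K.
t = 28.31 weeks = 1.71×10^7 s, so t/τ = 0.422.
ΔT(t) = ΔT_eq (1 − e^(−t/τ)) = 1.79 × (1 − e^−0.422) = 0.617 K.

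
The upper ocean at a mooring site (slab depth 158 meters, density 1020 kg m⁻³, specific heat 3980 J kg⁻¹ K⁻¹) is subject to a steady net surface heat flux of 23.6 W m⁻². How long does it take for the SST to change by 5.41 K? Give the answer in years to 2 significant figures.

Areal heat capacity C = ρ c_p D = 1020 × 3980 × 158 = 6.41×10^8 J/(m^2 K).
Time required: Δt = C ΔT / F = 6.41×10^8 × 5.41 / 23.6 = 1.47×10^8 s.
In years: 1.47×10^8 s / (3.156×10^7 s/year) = 4.66 years.

4.7 years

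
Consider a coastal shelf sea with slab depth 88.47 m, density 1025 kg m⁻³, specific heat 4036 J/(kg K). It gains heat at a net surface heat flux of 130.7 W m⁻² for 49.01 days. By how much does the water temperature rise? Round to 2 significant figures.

1.5 K

Areal heat capacity C = ρ c_p D = 1025 × 4036 × 88.47 = 3.66×10^8 J/(m²·K).
Net heat input Q = F Δt = 130.7 × (49.01 days × 86400 s/day) = 5.53×10^8 J/m².
ΔT = Q / C = 5.53×10^8 / 3.66×10^8 = 1.51 K.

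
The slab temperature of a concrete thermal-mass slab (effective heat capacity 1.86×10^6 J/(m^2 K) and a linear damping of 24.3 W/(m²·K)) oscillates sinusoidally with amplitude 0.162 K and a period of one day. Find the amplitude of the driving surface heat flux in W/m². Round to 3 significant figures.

Areal heat capacity C = 1.86×10^6 J/(m^2 K) (given).
ω = 2π / 86400 s = 7.27×10^-5 s⁻¹.
√((Cω)² + λ²) = √((135)² + 24.3²) = 137 W/(m²·K).
F₀ = A × √((Cω)²+λ²) = 0.162 × 137 = 22.3 W/m².

22.3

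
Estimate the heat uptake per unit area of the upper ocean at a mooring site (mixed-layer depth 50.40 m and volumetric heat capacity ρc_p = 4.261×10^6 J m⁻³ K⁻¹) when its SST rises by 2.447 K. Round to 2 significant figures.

Areal heat capacity C = ρc_p × D = 4.261×10^6 × 50.40 = 2.15×10^8 J/(m²·K).
ΔQ = C ΔT = 2.15×10^8 × 2.447 = 5.26×10^8 J/m².

5.3×10^8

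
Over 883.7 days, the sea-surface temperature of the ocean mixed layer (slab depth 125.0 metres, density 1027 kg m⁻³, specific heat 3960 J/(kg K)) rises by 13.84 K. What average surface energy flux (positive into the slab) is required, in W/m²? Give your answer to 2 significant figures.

92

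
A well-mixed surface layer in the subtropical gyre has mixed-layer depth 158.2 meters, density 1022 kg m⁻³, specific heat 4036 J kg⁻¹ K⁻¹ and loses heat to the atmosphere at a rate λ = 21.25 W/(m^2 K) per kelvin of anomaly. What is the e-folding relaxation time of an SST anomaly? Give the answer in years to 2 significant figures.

0.97 years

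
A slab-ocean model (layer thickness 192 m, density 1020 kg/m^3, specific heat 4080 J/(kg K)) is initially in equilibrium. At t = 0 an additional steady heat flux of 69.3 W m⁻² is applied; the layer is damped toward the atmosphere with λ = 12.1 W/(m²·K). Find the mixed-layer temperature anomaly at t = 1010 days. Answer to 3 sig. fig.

Areal heat capacity C = ρ c_p D = 1020 × 4080 × 192 = 7.99×10^8 J m⁻² K⁻¹.
τ = C / λ = 7.99×10^8 / 12.1 = 6.60×10^7 s.
Equilibrium anomaly ΔT_eq = F / λ = 69.3 / 12.1 = 5.73 K.
t = 1010 days = 8.73×10^7 s, so t/τ = 1.32.
ΔT(t) = ΔT_eq (1 − e^(−t/τ)) = 5.73 × (1 − e^−1.32) = 4.20 K.

4.20 K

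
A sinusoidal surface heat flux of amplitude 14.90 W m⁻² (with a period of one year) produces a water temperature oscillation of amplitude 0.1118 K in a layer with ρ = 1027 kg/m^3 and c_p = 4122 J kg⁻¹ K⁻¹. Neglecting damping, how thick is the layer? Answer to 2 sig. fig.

160 m

ω = 2π / 3.15×10^7 s = 1.99×10^-7 s⁻¹.
Required C = F₀ / (A ω) = 14.90 / (0.1118 × 1.99×10^-7) = 6.69×10^8 J/(m²·K).
D = C / (ρ c_p) = 6.69×10^8 / (1027 × 4122) = 158 m.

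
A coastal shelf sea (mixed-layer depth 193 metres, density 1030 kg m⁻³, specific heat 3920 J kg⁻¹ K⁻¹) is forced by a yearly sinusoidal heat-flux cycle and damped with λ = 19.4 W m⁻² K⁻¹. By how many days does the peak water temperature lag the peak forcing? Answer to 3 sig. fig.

84.0 days

Areal heat capacity C = ρ c_p D = 1030 × 3920 × 193 = 7.79×10^8 J m⁻² K⁻¹.
ω = 2π / 3.15×10^7 s = 1.99×10^-7 s⁻¹.
Phase lag φ = arctan(Cω/λ) = arctan(155/19.4) = 1.45 rad.
Time lag = φ / ω = 1.45 / 1.99×10^-7 = 7.26×10^6 s = 84.0 days.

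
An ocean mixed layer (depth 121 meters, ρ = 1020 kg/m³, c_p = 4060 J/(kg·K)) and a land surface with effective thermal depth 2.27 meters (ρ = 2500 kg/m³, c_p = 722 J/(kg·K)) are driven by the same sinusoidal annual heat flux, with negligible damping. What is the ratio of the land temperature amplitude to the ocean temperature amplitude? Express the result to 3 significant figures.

122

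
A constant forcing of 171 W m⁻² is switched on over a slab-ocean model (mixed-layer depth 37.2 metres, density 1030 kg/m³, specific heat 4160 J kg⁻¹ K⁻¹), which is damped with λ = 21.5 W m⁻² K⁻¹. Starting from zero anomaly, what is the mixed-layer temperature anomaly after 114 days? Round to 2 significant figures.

Areal heat capacity C = ρ c_p D = 1030 × 4160 × 37.2 = 1.59×10^8 J/(m^2 K).
τ = C / λ = 1.59×10^8 / 21.5 = 7.41×10^6 s.
Equilibrium anomaly ΔT_eq = F / λ = 171 / 21.5 = 7.95 K.
t = 114 days = 9.85×10^6 s, so t/τ = 1.33.
ΔT(t) = ΔT_eq (1 − e^(−t/τ)) = 7.95 × (1 − e^−1.33) = 5.85 K.

5.8 K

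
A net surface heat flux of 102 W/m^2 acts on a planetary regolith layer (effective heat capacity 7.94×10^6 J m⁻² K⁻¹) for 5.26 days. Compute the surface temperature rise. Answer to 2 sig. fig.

5.8 K

Areal heat capacity C = 7.94×10^6 J m⁻² K⁻¹ (given).
Net heat input Q = F Δt = 102 × (5.26 days × 86400 s/day) = 4.64×10^7 J/m².
ΔT = Q / C = 4.64×10^7 / 7.94×10^6 = 5.84 K.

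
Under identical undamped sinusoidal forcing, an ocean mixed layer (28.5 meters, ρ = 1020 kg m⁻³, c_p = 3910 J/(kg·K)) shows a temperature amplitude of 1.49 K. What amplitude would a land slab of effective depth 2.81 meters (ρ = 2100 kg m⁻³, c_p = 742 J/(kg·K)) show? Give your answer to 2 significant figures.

39 K

C_ocean = 1.14×10^8 J/(m²·K); C_land = 4.38×10^6 J/(m²·K).
A ∝ 1/C ⇒ A_land = A_ocean × C_ocean/C_land = 1.49 × 26.0 = 38.7 K.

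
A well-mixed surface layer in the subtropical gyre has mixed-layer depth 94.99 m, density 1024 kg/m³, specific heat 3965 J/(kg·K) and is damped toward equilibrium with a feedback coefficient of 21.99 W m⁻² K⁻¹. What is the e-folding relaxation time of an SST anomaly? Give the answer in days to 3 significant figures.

203 days

Areal heat capacity C = ρ c_p D = 1024 × 3965 × 94.99 = 3.86×10^8 J m⁻² K⁻¹.
Relaxation time τ = C / λ = 3.86×10^8 / 21.99 = 1.75×10^7 s.
In days: 1.75×10^7 s / (86400 s/day) = 203 days.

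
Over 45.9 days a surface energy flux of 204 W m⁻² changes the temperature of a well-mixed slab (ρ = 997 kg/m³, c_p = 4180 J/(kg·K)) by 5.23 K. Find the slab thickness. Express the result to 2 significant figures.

37 m

Heat input Q = F Δt = 204 × 3.97×10^6 s = 8.09×10^8 J/m².
Required areal heat capacity C = Q / ΔT = 1.55×10^8 J/(m²·K).
Depth D = C / (ρ c_p) = 1.55×10^8 / (997 × 4180) = 37.1 m.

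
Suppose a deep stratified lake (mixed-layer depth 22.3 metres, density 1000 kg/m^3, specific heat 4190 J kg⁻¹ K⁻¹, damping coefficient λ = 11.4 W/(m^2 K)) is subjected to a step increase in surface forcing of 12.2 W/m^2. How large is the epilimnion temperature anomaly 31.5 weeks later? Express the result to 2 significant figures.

Areal heat capacity C = ρ c_p D = 1000 × 4190 × 22.3 = 9.34×10^7 J/(m²·K).
τ = C / λ = 9.34×10^7 / 11.4 = 8.20×10^6 s.
Equilibrium anomaly ΔT_eq = F / λ = 12.2 / 11.4 = 1.07 K.
t = 31.5 weeks = 1.91×10^7 s, so t/τ = 2.32.
ΔT(t) = ΔT_eq (1 − e^(−t/τ)) = 1.07 × (1 − e^−2.32) = 0.965 K.

0.97 K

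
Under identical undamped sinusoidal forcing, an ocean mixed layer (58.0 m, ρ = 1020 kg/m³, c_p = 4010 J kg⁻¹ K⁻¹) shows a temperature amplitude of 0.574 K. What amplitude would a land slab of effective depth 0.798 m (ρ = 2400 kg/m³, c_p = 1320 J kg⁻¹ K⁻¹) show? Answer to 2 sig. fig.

54 K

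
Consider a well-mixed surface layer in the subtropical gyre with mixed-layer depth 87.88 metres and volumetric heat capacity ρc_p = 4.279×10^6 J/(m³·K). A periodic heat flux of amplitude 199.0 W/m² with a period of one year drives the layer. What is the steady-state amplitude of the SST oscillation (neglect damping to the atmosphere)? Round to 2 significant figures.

2.7 K

Areal heat capacity C = ρc_p × D = 4.279×10^6 × 87.88 = 3.76×10^8 J/(m^2 K).
Angular frequency ω = 2π / T = 2π / 3.15×10^7 s = 1.99×10^-7 s⁻¹.
Cω = 3.76×10^8 × 1.99×10^-7 = 74.9 W/(m²·K).
Amplitude A = F₀ / (Cω) = 199.0 / 74.9 = 2.66 K.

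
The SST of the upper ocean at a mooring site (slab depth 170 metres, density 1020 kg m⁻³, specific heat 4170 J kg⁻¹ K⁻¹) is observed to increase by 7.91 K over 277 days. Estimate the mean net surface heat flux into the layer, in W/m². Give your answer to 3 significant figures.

239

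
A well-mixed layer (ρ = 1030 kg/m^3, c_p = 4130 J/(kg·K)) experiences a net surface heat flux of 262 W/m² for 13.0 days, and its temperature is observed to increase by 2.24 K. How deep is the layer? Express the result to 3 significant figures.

Heat input Q = F Δt = 262 × 1.12×10^6 s = 2.94×10^8 J/m².
Required areal heat capacity C = Q / ΔT = 1.31×10^8 J/(m²·K).
Depth D = C / (ρ c_p) = 1.31×10^8 / (1030 × 4130) = 30.9 m.

30.9 m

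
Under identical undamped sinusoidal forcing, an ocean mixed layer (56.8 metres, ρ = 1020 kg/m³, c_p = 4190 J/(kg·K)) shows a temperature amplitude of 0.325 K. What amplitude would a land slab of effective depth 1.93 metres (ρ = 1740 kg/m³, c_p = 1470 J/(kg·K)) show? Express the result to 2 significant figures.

C_ocean = 2.43×10^8 J/(m²·K); C_land = 4.94×10^6 J/(m²·K).
A ∝ 1/C ⇒ A_land = A_ocean × C_ocean/C_land = 0.325 × 49.2 = 16.0 K.

16 K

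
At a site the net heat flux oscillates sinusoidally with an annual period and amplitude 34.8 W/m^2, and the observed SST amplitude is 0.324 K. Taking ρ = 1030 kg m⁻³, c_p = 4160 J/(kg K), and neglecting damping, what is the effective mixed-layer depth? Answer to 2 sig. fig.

130 m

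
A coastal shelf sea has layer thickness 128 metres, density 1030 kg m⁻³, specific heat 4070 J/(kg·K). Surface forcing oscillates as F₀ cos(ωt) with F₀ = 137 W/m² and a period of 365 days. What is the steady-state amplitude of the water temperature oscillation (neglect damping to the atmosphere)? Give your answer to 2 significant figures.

1.3 K

Areal heat capacity C = ρ c_p D = 1030 × 4070 × 128 = 5.37×10^8 J/(m^2 K).
Angular frequency ω = 2π / T = 2π / 3.15×10^7 s = 1.99×10^-7 s⁻¹.
Cω = 5.37×10^8 × 1.99×10^-7 = 107 W/(m²·K).
Amplitude A = F₀ / (Cω) = 137 / 107 = 1.28 K.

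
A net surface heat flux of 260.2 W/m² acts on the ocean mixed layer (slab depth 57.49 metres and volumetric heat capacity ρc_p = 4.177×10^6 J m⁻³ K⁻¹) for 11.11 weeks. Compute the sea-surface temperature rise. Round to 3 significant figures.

7.28 K

Areal heat capacity C = ρc_p × D = 4.177×10^6 × 57.49 = 2.40×10^8 J/(m^2 K).
Net heat input Q = F Δt = 260.2 × (11.11 weeks × 6.048×10^5 s/week) = 1.75×10^9 J/m².
ΔT = Q / C = 1.75×10^9 / 2.40×10^8 = 7.28 K.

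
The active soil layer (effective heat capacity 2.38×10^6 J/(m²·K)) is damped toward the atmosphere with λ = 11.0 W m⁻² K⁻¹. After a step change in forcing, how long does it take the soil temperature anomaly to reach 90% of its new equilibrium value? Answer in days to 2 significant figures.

5.8 days

Areal heat capacity C = 2.38×10^6 J/(m²·K) (given).
τ = C / λ = 2.38×10^6 / 11.0 = 2.16×10^5 s.
Fraction reached: 1 − e^(−t/τ) = 0.90 ⇒ t = −τ ln(1 − 0.90) = τ × 2.30.
t = 4.98×10^5 s = 5.77 days.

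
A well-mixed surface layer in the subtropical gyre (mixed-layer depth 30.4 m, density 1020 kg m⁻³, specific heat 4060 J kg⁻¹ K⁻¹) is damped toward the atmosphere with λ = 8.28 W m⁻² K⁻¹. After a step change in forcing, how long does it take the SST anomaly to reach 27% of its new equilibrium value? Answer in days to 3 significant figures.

55.4 days

Areal heat capacity C = ρ c_p D = 1020 × 4060 × 30.4 = 1.26×10^8 J/(m^2 K).
τ = C / λ = 1.26×10^8 / 8.28 = 1.52×10^7 s.
Fraction reached: 1 − e^(−t/τ) = 0.27 ⇒ t = −τ ln(1 − 0.27) = τ × 0.315.
t = 4.78×10^6 s = 55.4 days.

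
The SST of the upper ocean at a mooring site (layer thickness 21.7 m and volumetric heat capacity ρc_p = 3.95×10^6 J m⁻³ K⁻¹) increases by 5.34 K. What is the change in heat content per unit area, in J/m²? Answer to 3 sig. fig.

4.58×10^8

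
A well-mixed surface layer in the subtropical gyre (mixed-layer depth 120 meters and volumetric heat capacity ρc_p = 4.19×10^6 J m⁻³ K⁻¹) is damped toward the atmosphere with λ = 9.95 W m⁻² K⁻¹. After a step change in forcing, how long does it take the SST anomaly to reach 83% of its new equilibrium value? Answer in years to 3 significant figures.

2.84 years

Areal heat capacity C = ρc_p × D = 4.19×10^6 × 120 = 5.03×10^8 J/(m²·K).
τ = C / λ = 5.03×10^8 / 9.95 = 5.05×10^7 s.
Fraction reached: 1 − e^(−t/τ) = 0.83 ⇒ t = −τ ln(1 − 0.83) = τ × 1.77.
t = 8.95×10^7 s = 2.84 years.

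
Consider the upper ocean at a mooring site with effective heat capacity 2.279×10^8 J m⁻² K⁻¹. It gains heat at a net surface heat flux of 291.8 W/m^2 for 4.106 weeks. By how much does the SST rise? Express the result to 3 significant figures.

3.18 K

Areal heat capacity C = 2.279×10^8 J m⁻² K⁻¹ (given).
Net heat input Q = F Δt = 291.8 × (4.106 weeks × 6.048×10^5 s/week) = 7.25×10^8 J/m².
ΔT = Q / C = 7.25×10^8 / 2.28×10^8 = 3.18 K.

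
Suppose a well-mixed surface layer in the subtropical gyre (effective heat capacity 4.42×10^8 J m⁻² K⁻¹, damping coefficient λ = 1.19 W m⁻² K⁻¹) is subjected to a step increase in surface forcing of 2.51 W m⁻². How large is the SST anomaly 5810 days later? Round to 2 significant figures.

1.6 K

Areal heat capacity C = 4.42×10^8 J m⁻² K⁻¹ (given).
τ = C / λ = 4.42×10^8 / 1.19 = 3.71×10^8 s.
Equilibrium anomaly ΔT_eq = F / λ = 2.51 / 1.19 = 2.11 K.
t = 5810 days = 5.02×10^8 s, so t/τ = 1.35.
ΔT(t) = ΔT_eq (1 − e^(−t/τ)) = 2.11 × (1 − e^−1.35) = 1.56 K.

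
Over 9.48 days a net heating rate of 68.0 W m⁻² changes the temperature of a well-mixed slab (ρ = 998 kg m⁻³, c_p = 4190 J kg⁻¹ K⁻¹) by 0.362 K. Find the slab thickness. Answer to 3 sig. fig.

Heat input Q = F Δt = 68.0 × 8.19×10^5 s = 5.57×10^7 J/m².
Required areal heat capacity C = Q / ΔT = 1.54×10^8 J/(m²·K).
Depth D = C / (ρ c_p) = 1.54×10^8 / (998 × 4190) = 36.8 m.

36.8 m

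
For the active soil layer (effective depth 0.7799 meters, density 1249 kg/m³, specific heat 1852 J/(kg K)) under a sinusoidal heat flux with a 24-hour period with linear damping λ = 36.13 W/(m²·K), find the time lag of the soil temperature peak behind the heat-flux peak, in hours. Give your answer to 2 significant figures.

Areal heat capacity C = ρ c_p D = 1249 × 1852 × 0.7799 = 1.80×10^6 J m⁻² K⁻¹.
ω = 2π / 86400 s = 7.27×10^-5 s⁻¹.
Phase lag φ = arctan(Cω/λ) = arctan(131/36.13) = 1.30 rad.
Time lag = φ / ω = 1.30 / 7.27×10^-5 = 17900 s = 4.97 hours.

5.0 hours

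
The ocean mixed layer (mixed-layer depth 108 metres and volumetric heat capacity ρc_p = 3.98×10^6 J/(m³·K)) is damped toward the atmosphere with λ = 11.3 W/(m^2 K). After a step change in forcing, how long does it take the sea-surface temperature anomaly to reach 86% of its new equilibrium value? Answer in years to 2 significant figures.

2.4 years

Areal heat capacity C = ρc_p × D = 3.98×10^6 × 108 = 4.30×10^8 J/(m^2 K).
τ = C / λ = 4.30×10^8 / 11.3 = 3.80×10^7 s.
Fraction reached: 1 − e^(−t/τ) = 0.86 ⇒ t = −τ ln(1 − 0.86) = τ × 1.97.
t = 7.48×10^7 s = 2.37 years.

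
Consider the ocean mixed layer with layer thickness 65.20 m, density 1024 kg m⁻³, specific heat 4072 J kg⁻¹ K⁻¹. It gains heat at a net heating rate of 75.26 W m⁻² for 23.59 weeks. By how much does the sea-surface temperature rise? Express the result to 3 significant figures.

3.95 K

Areal heat capacity C = ρ c_p D = 1024 × 4072 × 65.20 = 2.72×10^8 J/(m²·K).
Net heat input Q = F Δt = 75.26 × (23.59 weeks × 6.048×10^5 s/week) = 1.07×10^9 J/m².
ΔT = Q / C = 1.07×10^9 / 2.72×10^8 = 3.95 K.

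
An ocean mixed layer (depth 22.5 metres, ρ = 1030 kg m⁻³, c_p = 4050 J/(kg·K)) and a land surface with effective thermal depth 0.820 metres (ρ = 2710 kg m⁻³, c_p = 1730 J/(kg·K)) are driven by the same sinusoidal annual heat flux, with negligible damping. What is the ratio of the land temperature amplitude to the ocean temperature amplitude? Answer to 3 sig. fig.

24.4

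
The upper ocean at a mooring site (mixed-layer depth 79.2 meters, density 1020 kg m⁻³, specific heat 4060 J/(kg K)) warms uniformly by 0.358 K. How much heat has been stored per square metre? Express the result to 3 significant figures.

1.17×10^8

Areal heat capacity C = ρ c_p D = 1020 × 4060 × 79.2 = 3.28×10^8 J m⁻² K⁻¹.
ΔQ = C ΔT = 3.28×10^8 × 0.358 = 1.17×10^8 J/m².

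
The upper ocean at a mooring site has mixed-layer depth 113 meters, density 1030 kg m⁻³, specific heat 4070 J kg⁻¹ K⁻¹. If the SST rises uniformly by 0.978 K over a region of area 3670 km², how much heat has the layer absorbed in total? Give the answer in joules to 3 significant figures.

1.70×10^18 J

Areal heat capacity C = ρ c_p D = 1030 × 4070 × 113 = 4.74×10^8 J/(m²·K).
Heat per unit area: q = C ΔT = 4.74×10^8 × 0.978 = 4.63×10^8 J/m².
Total heat: Q = q × A = 4.63×10^8 × (3670 × 10⁶ m²) = 1.70×10^18 J.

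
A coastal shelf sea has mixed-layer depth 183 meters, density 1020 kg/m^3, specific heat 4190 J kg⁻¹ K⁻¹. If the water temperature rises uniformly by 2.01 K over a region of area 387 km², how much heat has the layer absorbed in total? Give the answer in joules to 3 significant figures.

6.08×10^17 J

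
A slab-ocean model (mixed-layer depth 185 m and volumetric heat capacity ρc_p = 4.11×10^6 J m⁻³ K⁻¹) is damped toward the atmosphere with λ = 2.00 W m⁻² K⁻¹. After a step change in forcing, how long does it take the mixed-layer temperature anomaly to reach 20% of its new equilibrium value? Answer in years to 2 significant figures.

2.7 years

Areal heat capacity C = ρc_p × D = 4.11×10^6 × 185 = 7.60×10^8 J/(m^2 K).
τ = C / λ = 7.60×10^8 / 2.00 = 3.80×10^8 s.
Fraction reached: 1 − e^(−t/τ) = 0.20 ⇒ t = −τ ln(1 − 0.20) = τ × 0.223.
t = 8.48×10^7 s = 2.69 years.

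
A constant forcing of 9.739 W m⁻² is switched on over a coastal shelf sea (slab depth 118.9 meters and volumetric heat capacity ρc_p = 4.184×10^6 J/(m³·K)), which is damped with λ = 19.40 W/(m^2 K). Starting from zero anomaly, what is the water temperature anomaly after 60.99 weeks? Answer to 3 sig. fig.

Areal heat capacity C = ρc_p × D = 4.184×10^6 × 118.9 = 4.97×10^8 J m⁻² K⁻¹.
τ = C / λ = 4.97×10^8 / 19.40 = 2.56×10^7 s.
Equilibrium anomaly ΔT_eq = F / λ = 9.739 / 19.40 = 0.502 K.
t = 60.99 weeks = 3.69×10^7 s, so t/τ = 1.44.
ΔT(t) = ΔT_eq (1 − e^(−t/τ)) = 0.502 × (1 − e^−1.44) = 0.383 K.

0.383 K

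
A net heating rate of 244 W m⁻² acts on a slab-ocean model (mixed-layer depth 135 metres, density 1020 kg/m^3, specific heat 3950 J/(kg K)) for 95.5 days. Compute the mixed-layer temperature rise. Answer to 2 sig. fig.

3.7 K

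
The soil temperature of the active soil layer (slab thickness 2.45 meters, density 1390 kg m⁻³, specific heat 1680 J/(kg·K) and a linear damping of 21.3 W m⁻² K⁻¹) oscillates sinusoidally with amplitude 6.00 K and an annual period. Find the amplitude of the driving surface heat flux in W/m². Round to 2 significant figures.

Areal heat capacity C = ρ c_p D = 1390 × 1680 × 2.45 = 5.72×10^6 J/(m^2 K).
ω = 2π / 3.15×10^7 s = 1.99×10^-7 s⁻¹.
√((Cω)² + λ²) = √((1.14)² + 21.3²) = 21.3 W/(m²·K).
F₀ = A × √((Cω)²+λ²) = 6.00 × 21.3 = 128 W/m².

130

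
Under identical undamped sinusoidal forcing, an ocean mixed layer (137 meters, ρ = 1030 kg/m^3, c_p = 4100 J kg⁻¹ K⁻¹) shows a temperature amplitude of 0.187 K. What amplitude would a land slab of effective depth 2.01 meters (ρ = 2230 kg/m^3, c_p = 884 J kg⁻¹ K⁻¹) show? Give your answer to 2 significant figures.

C_ocean = 5.79×10^8 J/(m²·K); C_land = 3.96×10^6 J/(m²·K).
A ∝ 1/C ⇒ A_land = A_ocean × C_ocean/C_land = 0.187 × 146 = 27.3 K.

27 K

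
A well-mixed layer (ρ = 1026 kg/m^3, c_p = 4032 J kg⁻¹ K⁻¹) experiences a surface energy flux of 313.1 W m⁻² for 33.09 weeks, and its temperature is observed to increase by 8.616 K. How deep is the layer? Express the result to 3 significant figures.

176 m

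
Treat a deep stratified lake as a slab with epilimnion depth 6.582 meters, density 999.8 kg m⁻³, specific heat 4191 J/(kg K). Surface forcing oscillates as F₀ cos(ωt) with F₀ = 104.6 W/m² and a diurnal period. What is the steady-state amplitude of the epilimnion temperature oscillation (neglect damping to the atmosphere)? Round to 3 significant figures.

0.0522 K

Areal heat capacity C = ρ c_p D = 999.8 × 4191 × 6.582 = 2.76×10^7 J/(m^2 K).
Angular frequency ω = 2π / T = 2π / 86400 s = 7.27×10^-5 s⁻¹.
Cω = 2.76×10^7 × 7.27×10^-5 = 2010 W/(m²·K).
Amplitude A = F₀ / (Cω) = 104.6 / 2010 = 0.0522 K.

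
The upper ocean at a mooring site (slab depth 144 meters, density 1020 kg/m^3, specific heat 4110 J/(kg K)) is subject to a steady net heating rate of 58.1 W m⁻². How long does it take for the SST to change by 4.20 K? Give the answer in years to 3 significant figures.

Areal heat capacity C = ρ c_p D = 1020 × 4110 × 144 = 6.04×10^8 J/(m²·K).
Time required: Δt = C ΔT / F = 6.04×10^8 × 4.20 / 58.1 = 4.36×10^7 s.
In years: 4.36×10^7 s / (3.156×10^7 s/year) = 1.38 years.

1.38 years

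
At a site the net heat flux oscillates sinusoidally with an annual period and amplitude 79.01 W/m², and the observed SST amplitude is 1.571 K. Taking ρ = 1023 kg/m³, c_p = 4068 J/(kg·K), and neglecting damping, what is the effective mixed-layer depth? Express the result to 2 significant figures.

ω = 2π / 3.15×10^7 s = 1.99×10^-7 s⁻¹.
Required C = F₀ / (A ω) = 79.01 / (1.571 × 1.99×10^-7) = 2.52×10^8 J/(m²·K).
D = C / (ρ c_p) = 2.52×10^8 / (1023 × 4068) = 60.7 m.

61 m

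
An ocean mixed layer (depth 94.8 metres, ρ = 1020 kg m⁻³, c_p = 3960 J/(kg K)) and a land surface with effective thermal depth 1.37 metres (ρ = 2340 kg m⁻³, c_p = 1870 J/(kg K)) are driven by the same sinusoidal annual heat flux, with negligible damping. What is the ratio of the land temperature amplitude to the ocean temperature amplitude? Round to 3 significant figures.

63.9

C_ocean = 1020 × 3960 × 94.8 = 3.83×10^8 J/(m²·K).
C_land = 2340 × 1870 × 1.37 = 5.99×10^6 J/(m²·K).
Undamped amplitude ∝ 1/C, so A_land/A_ocean = C_ocean/C_land = 63.9.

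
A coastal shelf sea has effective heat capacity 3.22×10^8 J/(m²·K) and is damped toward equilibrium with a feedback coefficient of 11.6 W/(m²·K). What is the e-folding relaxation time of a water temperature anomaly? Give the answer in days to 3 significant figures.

321 days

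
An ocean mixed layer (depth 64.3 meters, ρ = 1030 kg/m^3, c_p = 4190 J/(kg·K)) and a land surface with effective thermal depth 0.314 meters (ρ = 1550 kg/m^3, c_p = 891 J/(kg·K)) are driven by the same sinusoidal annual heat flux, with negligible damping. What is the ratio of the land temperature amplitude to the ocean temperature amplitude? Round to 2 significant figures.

640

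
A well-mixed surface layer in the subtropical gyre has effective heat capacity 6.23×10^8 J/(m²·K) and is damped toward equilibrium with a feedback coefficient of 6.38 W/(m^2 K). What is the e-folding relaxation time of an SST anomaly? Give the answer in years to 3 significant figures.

3.09 years

Areal heat capacity C = 6.23×10^8 J/(m²·K) (given).
Relaxation time τ = C / λ = 6.23×10^8 / 6.38 = 9.76×10^7 s.
In years: 9.76×10^7 s / (3.156×10^7 s/year) = 3.09 years.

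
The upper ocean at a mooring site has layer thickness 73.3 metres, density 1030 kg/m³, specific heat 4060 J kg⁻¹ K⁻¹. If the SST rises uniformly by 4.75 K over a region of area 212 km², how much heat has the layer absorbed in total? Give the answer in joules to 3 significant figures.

3.09×10^17 J

Areal heat capacity C = ρ c_p D = 1030 × 4060 × 73.3 = 3.07×10^8 J/(m²·K).
Heat per unit area: q = C ΔT = 3.07×10^8 × 4.75 = 1.46×10^9 J/m².
Total heat: Q = q × A = 1.46×10^9 × (212 × 10⁶ m²) = 3.09×10^17 J.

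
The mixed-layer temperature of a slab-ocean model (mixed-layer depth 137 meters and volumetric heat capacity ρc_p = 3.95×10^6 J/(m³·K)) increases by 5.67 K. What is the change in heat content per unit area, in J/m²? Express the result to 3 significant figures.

Areal heat capacity C = ρc_p × D = 3.95×10^6 × 137 = 5.41×10^8 J/(m^2 K).
ΔQ = C ΔT = 5.41×10^8 × 5.67 = 3.07×10^9 J/m².

3.07×10^9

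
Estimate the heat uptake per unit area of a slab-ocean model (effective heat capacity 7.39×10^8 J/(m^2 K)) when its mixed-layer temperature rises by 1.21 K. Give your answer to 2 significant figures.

Areal heat capacity C = 7.39×10^8 J/(m^2 K) (given).
ΔQ = C ΔT = 7.39×10^8 × 1.21 = 8.94×10^8 J/m².

8.9×10^8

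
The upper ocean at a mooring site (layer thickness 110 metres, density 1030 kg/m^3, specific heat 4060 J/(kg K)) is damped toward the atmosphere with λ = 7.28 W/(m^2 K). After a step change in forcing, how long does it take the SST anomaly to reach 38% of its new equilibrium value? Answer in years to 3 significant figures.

0.957 years

Areal heat capacity C = ρ c_p D = 1030 × 4060 × 110 = 4.60×10^8 J m⁻² K⁻¹.
τ = C / λ = 4.60×10^8 / 7.28 = 6.32×10^7 s.
Fraction reached: 1 − e^(−t/τ) = 0.38 ⇒ t = −τ ln(1 − 0.38) = τ × 0.478.
t = 3.02×10^7 s = 0.957 years.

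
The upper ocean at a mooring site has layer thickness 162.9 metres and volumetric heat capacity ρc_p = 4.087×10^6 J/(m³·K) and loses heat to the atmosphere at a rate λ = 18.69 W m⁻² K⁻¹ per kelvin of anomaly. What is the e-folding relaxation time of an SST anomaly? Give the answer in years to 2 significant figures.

1.1 years

Areal heat capacity C = ρc_p × D = 4.087×10^6 × 162.9 = 6.66×10^8 J/(m²·K).
Relaxation time τ = C / λ = 6.66×10^8 / 18.69 = 3.56×10^7 s.
In years: 3.56×10^7 s / (3.156×10^7 s/year) = 1.13 years.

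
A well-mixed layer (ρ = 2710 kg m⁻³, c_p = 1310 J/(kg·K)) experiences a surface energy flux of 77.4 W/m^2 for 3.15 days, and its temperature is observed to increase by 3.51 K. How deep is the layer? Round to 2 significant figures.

Heat input Q = F Δt = 77.4 × 2.72×10^5 s = 2.11×10^7 J/m².
Required areal heat capacity C = Q / ΔT = 6.00×10^6 J/(m²·K).
Depth D = C / (ρ c_p) = 6.00×10^6 / (2710 × 1310) = 1.69 m.

1.7 m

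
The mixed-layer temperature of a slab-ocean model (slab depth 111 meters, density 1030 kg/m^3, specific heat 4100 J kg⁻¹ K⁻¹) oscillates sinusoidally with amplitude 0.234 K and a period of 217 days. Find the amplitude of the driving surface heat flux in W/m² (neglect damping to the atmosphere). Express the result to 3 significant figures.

36.8

Areal heat capacity C = ρ c_p D = 1030 × 4100 × 111 = 4.69×10^8 J/(m^2 K).
ω = 2π / 1.87×10^7 s = 3.35×10^-7 s⁻¹.
Cω = 4.69×10^8 × 3.35×10^-7 = 157 W/(m²·K).
F₀ = A × Cω = 0.234 × 157 = 36.8 W/m².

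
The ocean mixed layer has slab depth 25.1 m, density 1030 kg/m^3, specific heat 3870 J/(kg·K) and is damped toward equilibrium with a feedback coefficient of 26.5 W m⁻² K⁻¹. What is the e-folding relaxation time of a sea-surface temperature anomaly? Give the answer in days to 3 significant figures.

Areal heat capacity C = ρ c_p D = 1030 × 3870 × 25.1 = 1.00×10^8 J/(m^2 K).
Relaxation time τ = C / λ = 1.00×10^8 / 26.5 = 3.78×10^6 s.
In days: 3.78×10^6 s / (86400 s/day) = 43.7 days.

43.7 days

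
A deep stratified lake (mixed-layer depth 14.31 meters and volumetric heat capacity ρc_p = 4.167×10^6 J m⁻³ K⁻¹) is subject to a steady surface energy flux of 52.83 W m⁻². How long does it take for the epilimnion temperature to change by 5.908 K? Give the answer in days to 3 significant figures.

77.2 days

Areal heat capacity C = ρc_p × D = 4.167×10^6 × 14.31 = 5.96×10^7 J/(m^2 K).
Time required: Δt = C ΔT / F = 5.96×10^7 × 5.908 / 52.83 = 6.67×10^6 s.
In days: 6.67×10^6 s / (86400 s/day) = 77.2 days.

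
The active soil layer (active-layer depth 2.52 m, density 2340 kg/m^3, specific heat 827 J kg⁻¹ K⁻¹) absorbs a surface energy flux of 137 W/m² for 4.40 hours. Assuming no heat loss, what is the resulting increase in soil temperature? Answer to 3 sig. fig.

0.445 K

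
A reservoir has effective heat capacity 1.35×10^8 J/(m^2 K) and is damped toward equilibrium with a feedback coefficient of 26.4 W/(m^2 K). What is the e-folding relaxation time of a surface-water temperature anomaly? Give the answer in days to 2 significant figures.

59 days

Areal heat capacity C = 1.35×10^8 J/(m^2 K) (given).
Relaxation time τ = C / λ = 1.35×10^8 / 26.4 = 5.11×10^6 s.
In days: 5.11×10^6 s / (86400 s/day) = 59.2 days.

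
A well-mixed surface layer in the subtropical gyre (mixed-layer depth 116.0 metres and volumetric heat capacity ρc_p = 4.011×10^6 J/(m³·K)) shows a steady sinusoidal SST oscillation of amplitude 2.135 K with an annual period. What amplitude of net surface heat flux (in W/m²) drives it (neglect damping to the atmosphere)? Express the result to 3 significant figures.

198

Areal heat capacity C = ρc_p × D = 4.011×10^6 × 116.0 = 4.65×10^8 J m⁻² K⁻¹.
ω = 2π / 3.15×10^7 s = 1.99×10^-7 s⁻¹.
Cω = 4.65×10^8 × 1.99×10^-7 = 92.7 W/(m²·K).
F₀ = A × Cω = 2.135 × 92.7 = 198 W/m².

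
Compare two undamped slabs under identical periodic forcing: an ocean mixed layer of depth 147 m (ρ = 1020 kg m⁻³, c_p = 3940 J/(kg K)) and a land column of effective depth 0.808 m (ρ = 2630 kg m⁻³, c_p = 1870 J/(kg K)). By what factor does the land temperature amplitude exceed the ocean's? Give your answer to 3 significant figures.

149

C_ocean = 1020 × 3940 × 147 = 5.91×10^8 J/(m²·K).
C_land = 2630 × 1870 × 0.808 = 3.97×10^6 J/(m²·K).
Undamped amplitude ∝ 1/C, so A_land/A_ocean = C_ocean/C_land = 149.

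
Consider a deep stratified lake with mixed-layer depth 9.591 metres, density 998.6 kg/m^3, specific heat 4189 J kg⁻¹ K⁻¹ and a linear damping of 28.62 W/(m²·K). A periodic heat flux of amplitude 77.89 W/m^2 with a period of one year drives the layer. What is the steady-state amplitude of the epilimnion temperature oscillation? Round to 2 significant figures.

Areal heat capacity C = ρ c_p D = 998.6 × 4189 × 9.591 = 4.01×10^7 J m⁻² K⁻¹.
Angular frequency ω = 2π / T = 2π / 3.15×10^7 s = 1.99×10^-7 s⁻¹.
√((Cω)² + λ²) = √((7.99)² + 28.62²) = 29.7 W/(m²·K).
Amplitude A = F₀ / √((Cω)²+λ²) = 77.89 / 29.7 = 2.62 K.

2.6 K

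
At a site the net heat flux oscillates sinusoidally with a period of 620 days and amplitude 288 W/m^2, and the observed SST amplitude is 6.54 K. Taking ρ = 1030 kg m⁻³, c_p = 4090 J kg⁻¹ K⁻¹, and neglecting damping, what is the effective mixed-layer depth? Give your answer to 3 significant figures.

89.1 m

ω = 2π / 5.36×10^7 s = 1.17×10^-7 s⁻¹.
Required C = F₀ / (A ω) = 288 / (6.54 × 1.17×10^-7) = 3.75×10^8 J/(m²·K).
D = C / (ρ c_p) = 3.75×10^8 / (1030 × 4090) = 89.1 m.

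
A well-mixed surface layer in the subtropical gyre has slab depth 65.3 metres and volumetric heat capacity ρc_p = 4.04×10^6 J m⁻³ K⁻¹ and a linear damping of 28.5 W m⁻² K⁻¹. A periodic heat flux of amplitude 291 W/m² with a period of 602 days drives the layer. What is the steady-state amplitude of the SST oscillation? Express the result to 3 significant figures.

6.81 K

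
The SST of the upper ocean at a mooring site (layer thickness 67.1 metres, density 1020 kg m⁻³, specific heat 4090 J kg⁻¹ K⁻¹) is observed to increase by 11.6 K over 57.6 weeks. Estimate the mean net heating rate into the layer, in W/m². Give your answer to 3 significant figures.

Areal heat capacity C = ρ c_p D = 1020 × 4090 × 67.1 = 2.80×10^8 J/(m^2 K).
Required heat per unit area: Q = C ΔT = 2.80×10^8 × 11.6 = 3.25×10^9 J/m².
Flux F = Q / Δt = 3.25×10^9 / 3.48×10^7 s = 93.2 W/m².

93.2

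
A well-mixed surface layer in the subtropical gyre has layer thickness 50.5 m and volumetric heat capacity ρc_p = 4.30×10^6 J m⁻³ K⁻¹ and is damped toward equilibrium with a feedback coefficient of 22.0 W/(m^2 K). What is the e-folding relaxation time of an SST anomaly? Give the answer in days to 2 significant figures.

110 days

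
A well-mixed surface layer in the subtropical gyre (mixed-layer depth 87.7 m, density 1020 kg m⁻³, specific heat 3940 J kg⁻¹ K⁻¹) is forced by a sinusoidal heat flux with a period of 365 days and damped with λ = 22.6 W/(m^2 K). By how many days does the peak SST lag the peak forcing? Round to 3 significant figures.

73.2 days

Areal heat capacity C = ρ c_p D = 1020 × 3940 × 87.7 = 3.52×10^8 J/(m^2 K).
ω = 2π / 3.15×10^7 s = 1.99×10^-7 s⁻¹.
Phase lag φ = arctan(Cω/λ) = arctan(70.2/22.6) = 1.26 rad.
Time lag = φ / ω = 1.26 / 1.99×10^-7 = 6.32×10^6 s = 73.2 days.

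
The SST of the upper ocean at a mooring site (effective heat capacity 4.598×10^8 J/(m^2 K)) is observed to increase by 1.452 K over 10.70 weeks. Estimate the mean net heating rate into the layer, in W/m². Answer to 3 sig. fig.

103

Areal heat capacity C = 4.598×10^8 J/(m^2 K) (given).
Required heat per unit area: Q = C ΔT = 4.60×10^8 × 1.452 = 6.68×10^8 J/m².
Flux F = Q / Δt = 6.68×10^8 / 6.47×10^6 s = 103 W/m².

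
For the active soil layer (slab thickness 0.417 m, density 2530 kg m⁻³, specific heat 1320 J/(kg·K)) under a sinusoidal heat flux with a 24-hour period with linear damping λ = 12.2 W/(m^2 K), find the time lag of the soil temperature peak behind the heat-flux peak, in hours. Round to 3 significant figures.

5.54 hours

Areal heat capacity C = ρ c_p D = 2530 × 1320 × 0.417 = 1.39×10^6 J m⁻² K⁻¹.
ω = 2π / 86400 s = 7.27×10^-5 s⁻¹.
Phase lag φ = arctan(Cω/λ) = arctan(101/12.2) = 1.45 rad.
Time lag = φ / ω = 1.45 / 7.27×10^-5 = 20000 s = 5.54 hours.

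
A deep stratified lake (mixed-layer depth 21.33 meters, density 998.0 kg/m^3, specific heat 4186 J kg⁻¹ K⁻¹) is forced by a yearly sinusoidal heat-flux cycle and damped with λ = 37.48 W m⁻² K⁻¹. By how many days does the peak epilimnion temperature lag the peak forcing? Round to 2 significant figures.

26 days

Areal heat capacity C = ρ c_p D = 998.0 × 4186 × 21.33 = 8.91×10^7 J m⁻² K⁻¹.
ω = 2π / 3.15×10^7 s = 1.99×10^-7 s⁻¹.
Phase lag φ = arctan(Cω/λ) = arctan(17.8/37.48) = 0.442 rad.
Time lag = φ / ω = 0.442 / 1.99×10^-7 = 2.22×10^6 s = 25.7 days.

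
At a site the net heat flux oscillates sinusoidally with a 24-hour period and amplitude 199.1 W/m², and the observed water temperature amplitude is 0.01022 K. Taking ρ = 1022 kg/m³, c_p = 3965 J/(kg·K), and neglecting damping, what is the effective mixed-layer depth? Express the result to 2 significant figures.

66 m

ω = 2π / 86400 s = 7.27×10^-5 s⁻¹.
Required C = F₀ / (A ω) = 199.1 / (0.01022 × 7.27×10^-5) = 2.68×10^8 J/(m²·K).
D = C / (ρ c_p) = 2.68×10^8 / (1022 × 3965) = 66.1 m.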